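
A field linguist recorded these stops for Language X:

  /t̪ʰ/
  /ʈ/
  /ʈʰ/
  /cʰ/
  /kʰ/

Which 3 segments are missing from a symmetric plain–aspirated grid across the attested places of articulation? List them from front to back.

/t̪/, /c/, /k/

Plain: /ʈ/ (retroflex).
Aspirated: /t̪ʰ/ (dental), /ʈʰ/ (retroflex), /cʰ/ (palatal), /kʰ/ (velar).
Gaps, from front to back: dental lacks plain (/t̪/); palatal lacks plain (/c/); velar lacks plain (/k/).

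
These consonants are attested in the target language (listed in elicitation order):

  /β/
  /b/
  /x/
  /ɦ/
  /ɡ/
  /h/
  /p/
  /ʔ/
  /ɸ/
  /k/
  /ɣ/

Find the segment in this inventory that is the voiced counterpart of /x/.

/x/ is a voiceless velar fricative.
The voiced counterpart is a voiced velar fricative — in this inventory, /ɣ/.

/ɣ/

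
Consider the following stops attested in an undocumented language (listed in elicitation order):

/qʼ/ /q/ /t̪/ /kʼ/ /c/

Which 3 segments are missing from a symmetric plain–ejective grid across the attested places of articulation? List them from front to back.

dental: plain /t̪/, ejective —.
palatal: plain /c/, ejective —.
velar: plain —, ejective /kʼ/.
uvular: plain /q/, ejective /qʼ/.
Gaps, from front to back: dental lacks ejective (/t̪ʼ/); palatal lacks ejective (/cʼ/); velar lacks plain (/k/).

/t̪ʼ/, /cʼ/, /k/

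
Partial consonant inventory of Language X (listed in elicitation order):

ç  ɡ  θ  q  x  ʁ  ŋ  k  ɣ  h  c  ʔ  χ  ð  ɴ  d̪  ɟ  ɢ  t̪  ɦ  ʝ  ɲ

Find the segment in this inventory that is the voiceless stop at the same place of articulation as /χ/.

/q/

/χ/ is a voiceless uvular fricative.
The voiceless stop at the same place is a voiceless uvular stop — in this inventory, /q/.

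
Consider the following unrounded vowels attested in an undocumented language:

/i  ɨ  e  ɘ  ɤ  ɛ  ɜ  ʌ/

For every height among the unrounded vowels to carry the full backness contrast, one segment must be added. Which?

Front: /i/ (high), /e/ (high-mid), /ɛ/ (low-mid).
Central: /ɨ/ (high), /ɘ/ (high-mid), /ɜ/ (low-mid).
Back: /ɤ/ (high-mid), /ʌ/ (low-mid).
The high row has no back member, so the gap is the high back unrounded vowel /ɯ/.

/ɯ/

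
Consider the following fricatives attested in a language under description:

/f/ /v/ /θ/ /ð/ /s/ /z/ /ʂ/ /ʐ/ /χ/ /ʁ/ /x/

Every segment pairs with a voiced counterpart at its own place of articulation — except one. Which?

/x/

Labiodental: /f/ ~ /v/
Dental: /θ/ ~ /ð/
Alveolar: /s/ ~ /z/
Retroflex: /ʂ/ ~ /ʐ/
Uvular: /χ/ ~ /ʁ/
Velar: only /x/ (voiceless); no voiced partner.
So /x/ is the unpaired segment.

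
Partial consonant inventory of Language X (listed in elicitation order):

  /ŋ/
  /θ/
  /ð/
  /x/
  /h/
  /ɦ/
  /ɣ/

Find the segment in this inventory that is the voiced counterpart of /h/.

/ɦ/

/h/ is a voiceless glottal fricative.
The voiced counterpart is a voiced glottal fricative — in this inventory, /ɦ/.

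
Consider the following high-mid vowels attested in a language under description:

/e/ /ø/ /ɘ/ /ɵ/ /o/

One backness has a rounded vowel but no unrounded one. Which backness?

backness          unrounded  rounded 
front             e         ø       
central           ɘ         ɵ       
back              —         o       
Every backness has an unrounded member except back, where /ɤ/ would be expected.

back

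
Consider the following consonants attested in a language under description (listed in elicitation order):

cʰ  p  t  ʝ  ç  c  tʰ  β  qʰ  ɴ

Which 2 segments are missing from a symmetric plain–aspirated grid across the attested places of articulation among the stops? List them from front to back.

Plain: /p/ (bilabial), /t/ (alveolar), /c/ (palatal).
Aspirated: /tʰ/ (alveolar), /cʰ/ (palatal), /qʰ/ (uvular).
Gaps, from front to back: bilabial lacks aspirated (/pʰ/); uvular lacks plain (/q/).

/pʰ/, /q/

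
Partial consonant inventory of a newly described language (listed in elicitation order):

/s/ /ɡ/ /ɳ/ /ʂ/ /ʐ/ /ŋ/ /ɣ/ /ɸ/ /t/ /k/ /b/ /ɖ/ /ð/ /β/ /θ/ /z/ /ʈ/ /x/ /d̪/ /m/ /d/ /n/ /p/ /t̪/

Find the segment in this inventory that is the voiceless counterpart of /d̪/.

/t̪/

/d̪/ is a voiced dental stop.
The voiceless counterpart is a voiceless dental stop — in this inventory, /t̪/.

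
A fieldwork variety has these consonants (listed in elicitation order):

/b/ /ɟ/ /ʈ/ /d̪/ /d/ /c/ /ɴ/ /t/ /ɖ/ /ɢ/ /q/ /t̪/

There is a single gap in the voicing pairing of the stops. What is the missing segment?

/p/

bilabial: voiceless —, voiced /b/.
dental: voiceless /t̪/, voiced /d̪/.
alveolar: voiceless /t/, voiced /d/.
retroflex: voiceless /ʈ/, voiced /ɖ/.
palatal: voiceless /c/, voiced /ɟ/.
uvular: voiceless /q/, voiced /ɢ/.
The bilabial row has no voiceless member, so the gap is the voiceless bilabial stop /p/.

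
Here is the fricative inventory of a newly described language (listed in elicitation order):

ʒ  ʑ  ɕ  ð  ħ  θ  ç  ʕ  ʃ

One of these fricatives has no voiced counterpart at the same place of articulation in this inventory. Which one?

Dental: /θ/ ~ /ð/
Postalveolar: /ʃ/ ~ /ʒ/
Alveolo-palatal: /ɕ/ ~ /ʑ/
Pharyngeal: /ħ/ ~ /ʕ/
Palatal: only /ç/ (voiceless); no voiced partner.
So /ç/ is the unpaired segment.

/ç/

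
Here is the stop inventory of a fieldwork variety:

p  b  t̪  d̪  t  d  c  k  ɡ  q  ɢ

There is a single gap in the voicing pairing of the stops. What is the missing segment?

place of articulation  voiceless  voiced  
bilabial          p         b       
dental            t̪        d̪      
alveolar          t         d       
palatal           c         —       
velar             k         ɡ       
uvular            q         ɢ       
The palatal row has no voiced member, so the gap is the voiced palatal stop /ɟ/.

/ɟ/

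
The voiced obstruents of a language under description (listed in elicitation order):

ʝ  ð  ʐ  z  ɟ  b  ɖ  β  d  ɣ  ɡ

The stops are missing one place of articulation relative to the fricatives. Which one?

dental

bilabial: stop /b/, fricative /β/.
dental: stop —, fricative /ð/.
alveolar: stop /d/, fricative /z/.
retroflex: stop /ɖ/, fricative /ʐ/.
palatal: stop /ɟ/, fricative /ʝ/.
velar: stop /ɡ/, fricative /ɣ/.
Every place of articulation has a stop member except dental, where /d̪/ would be expected.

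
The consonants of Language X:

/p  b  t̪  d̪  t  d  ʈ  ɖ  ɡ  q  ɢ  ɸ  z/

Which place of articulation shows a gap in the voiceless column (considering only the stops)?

Voiceless: /p/ (bilabial), /t̪/ (dental), /t/ (alveolar), /ʈ/ (retroflex), /q/ (uvular).
Voiced: /b/ (bilabial), /d̪/ (dental), /d/ (alveolar), /ɖ/ (retroflex), /ɡ/ (velar), /ɢ/ (uvular).
Every place of articulation has a voiceless member except velar, where /k/ would be expected.

velar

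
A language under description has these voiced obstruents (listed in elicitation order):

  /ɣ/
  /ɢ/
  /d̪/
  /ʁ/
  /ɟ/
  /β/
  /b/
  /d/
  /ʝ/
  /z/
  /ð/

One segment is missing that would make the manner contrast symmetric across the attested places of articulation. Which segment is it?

Stop: /b/ (bilabial), /d̪/ (dental), /d/ (alveolar), /ɟ/ (palatal), /ɢ/ (uvular).
Fricative: /β/ (bilabial), /ð/ (dental), /z/ (alveolar), /ʝ/ (palatal), /ɣ/ (velar), /ʁ/ (uvular).
The velar row has no stop member, so the gap is the velar stop /ɡ/.

/ɡ/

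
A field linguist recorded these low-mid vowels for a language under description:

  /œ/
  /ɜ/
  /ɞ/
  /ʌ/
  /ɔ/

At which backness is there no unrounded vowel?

Unrounded: /ɜ/ (central), /ʌ/ (back).
Rounded: /œ/ (front), /ɞ/ (central), /ɔ/ (back).
Every backness has an unrounded member except front, where /ɛ/ would be expected.

front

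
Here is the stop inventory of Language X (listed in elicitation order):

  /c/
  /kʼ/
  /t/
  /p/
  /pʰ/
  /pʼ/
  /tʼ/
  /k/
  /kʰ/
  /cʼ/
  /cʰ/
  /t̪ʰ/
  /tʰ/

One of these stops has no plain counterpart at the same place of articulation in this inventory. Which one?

/t̪ʰ/

Bilabial: /p/ ~ /pʰ/ ~ /pʼ/
Alveolar: /t/ ~ /tʰ/ ~ /tʼ/
Palatal: /c/ ~ /cʰ/ ~ /cʼ/
Velar: /k/ ~ /kʰ/ ~ /kʼ/
Dental: only /t̪ʰ/ (aspirated); no plain partner.
So /t̪ʰ/ is the unpaired segment.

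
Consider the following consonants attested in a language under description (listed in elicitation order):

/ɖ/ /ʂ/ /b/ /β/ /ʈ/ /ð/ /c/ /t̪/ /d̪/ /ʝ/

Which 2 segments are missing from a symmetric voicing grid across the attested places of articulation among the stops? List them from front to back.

/p/, /ɟ/

Voiceless: /t̪/ (dental), /ʈ/ (retroflex), /c/ (palatal).
Voiced: /b/ (bilabial), /d̪/ (dental), /ɖ/ (retroflex).
Gaps, from front to back: bilabial lacks voiceless (/p/); palatal lacks voiced (/ɟ/).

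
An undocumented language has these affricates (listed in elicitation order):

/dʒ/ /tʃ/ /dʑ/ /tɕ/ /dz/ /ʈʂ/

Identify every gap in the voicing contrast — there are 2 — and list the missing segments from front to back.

Voiceless: /tʃ/ (postalveolar), /ʈʂ/ (retroflex), /tɕ/ (alveolo-palatal).
Voiced: /dz/ (alveolar), /dʒ/ (postalveolar), /dʑ/ (alveolo-palatal).
Gaps, from front to back: alveolar lacks voiceless (/ts/); retroflex lacks voiced (/ɖʐ/).

/ts/, /ɖʐ/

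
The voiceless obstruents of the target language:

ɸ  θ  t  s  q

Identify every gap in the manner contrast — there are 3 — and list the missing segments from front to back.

/p/, /t̪/, /χ/

Stop: /t/ (alveolar), /q/ (uvular).
Fricative: /ɸ/ (bilabial), /θ/ (dental), /s/ (alveolar).
Gaps, from front to back: bilabial lacks stop (/p/); dental lacks stop (/t̪/); uvular lacks fricative (/χ/).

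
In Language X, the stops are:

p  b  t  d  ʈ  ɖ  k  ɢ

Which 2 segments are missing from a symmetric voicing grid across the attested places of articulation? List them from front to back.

Voiceless: /p/ (bilabial), /t/ (alveolar), /ʈ/ (retroflex), /k/ (velar).
Voiced: /b/ (bilabial), /d/ (alveolar), /ɖ/ (retroflex), /ɢ/ (uvular).
Gaps, from front to back: velar lacks voiced (/ɡ/); uvular lacks voiceless (/q/).

/ɡ/, /q/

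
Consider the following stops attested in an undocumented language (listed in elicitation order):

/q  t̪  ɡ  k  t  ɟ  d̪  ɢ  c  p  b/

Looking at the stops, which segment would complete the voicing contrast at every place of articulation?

Voiceless: /p/ (bilabial), /t̪/ (dental), /t/ (alveolar), /c/ (palatal), /k/ (velar), /q/ (uvular).
Voiced: /b/ (bilabial), /d̪/ (dental), /ɟ/ (palatal), /ɡ/ (velar), /ɢ/ (uvular).
The alveolar row has no voiced member, so the gap is the voiced alveolar stop /d/.

/d/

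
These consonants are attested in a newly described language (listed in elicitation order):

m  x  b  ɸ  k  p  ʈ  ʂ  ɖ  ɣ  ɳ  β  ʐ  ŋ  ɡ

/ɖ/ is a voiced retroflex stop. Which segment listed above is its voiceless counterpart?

The voiceless counterpart is a voiceless retroflex stop — in this inventory, /ʈ/.

/ʈ/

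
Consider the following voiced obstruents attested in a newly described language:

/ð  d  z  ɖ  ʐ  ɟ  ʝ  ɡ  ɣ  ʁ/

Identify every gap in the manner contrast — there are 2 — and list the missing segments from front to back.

place of articulation  stop      fricative
dental            —         ð       
alveolar          d         z       
retroflex         ɖ         ʐ       
palatal           ɟ         ʝ       
velar             ɡ         ɣ       
uvular            —         ʁ       
Gaps, from front to back: dental lacks stop (/d̪/); uvular lacks stop (/ɢ/).

/d̪/, /ɢ/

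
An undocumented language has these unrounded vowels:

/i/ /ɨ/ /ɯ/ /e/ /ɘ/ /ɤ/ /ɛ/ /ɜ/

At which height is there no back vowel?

height            front     central   back    
high              i         ɨ         ɯ       
high-mid          e         ɘ         ɤ       
low-mid           ɛ         ɜ         —       
Every height has a back member except low-mid, where /ʌ/ would be expected.

low-mid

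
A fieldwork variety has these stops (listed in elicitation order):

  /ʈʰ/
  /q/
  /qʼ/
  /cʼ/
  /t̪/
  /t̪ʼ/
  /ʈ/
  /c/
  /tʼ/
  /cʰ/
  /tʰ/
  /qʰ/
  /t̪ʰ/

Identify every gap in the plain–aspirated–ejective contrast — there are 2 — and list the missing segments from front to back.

dental: plain /t̪/, aspirated /t̪ʰ/, ejective /t̪ʼ/.
alveolar: plain —, aspirated /tʰ/, ejective /tʼ/.
retroflex: plain /ʈ/, aspirated /ʈʰ/, ejective —.
palatal: plain /c/, aspirated /cʰ/, ejective /cʼ/.
uvular: plain /q/, aspirated /qʰ/, ejective /qʼ/.
Gaps, from front to back: alveolar lacks plain (/t/); retroflex lacks ejective (/ʈʼ/).

/t/, /ʈʼ/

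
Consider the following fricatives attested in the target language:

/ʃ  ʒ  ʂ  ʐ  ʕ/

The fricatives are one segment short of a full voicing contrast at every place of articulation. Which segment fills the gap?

/ħ/

Voiceless: /ʃ/ (postalveolar), /ʂ/ (retroflex).
Voiced: /ʒ/ (postalveolar), /ʐ/ (retroflex), /ʕ/ (pharyngeal).
The pharyngeal row has no voiceless member, so the gap is the voiceless pharyngeal fricative /ħ/.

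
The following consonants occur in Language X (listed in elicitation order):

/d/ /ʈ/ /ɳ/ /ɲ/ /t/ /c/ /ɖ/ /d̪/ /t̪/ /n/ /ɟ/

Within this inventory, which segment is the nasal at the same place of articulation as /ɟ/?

/ɲ/

/ɟ/ is a voiced palatal stop.
The nasal at the same place is a palatal nasal — in this inventory, /ɲ/.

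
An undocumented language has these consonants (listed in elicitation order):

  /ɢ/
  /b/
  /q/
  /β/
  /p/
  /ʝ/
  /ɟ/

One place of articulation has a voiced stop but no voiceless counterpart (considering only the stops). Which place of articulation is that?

palatal

bilabial: voiceless /p/, voiced /b/.
palatal: voiceless —, voiced /ɟ/.
uvular: voiceless /q/, voiced /ɢ/.
Every place of articulation has a voiceless member except palatal, where /c/ would be expected.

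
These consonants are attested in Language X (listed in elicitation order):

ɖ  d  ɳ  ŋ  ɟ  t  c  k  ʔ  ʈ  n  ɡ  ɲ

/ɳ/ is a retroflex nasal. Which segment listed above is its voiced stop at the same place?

The voiced stop at the same place is a voiced retroflex stop — in this inventory, /ɖ/.

/ɖ/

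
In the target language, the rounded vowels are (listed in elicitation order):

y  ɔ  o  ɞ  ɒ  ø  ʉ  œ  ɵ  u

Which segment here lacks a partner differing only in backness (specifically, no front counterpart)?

High: /y/ ~ /ʉ/ ~ /u/
High-mid: /ø/ ~ /ɵ/ ~ /o/
Low-mid: /œ/ ~ /ɞ/ ~ /ɔ/
Low: only /ɒ/ (back); no front partner.
So /ɒ/ is the unpaired segment.

/ɒ/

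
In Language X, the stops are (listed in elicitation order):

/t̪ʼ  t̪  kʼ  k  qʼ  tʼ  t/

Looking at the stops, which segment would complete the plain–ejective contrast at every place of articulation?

/q/

Plain: /t̪/ (dental), /t/ (alveolar), /k/ (velar).
Ejective: /t̪ʼ/ (dental), /tʼ/ (alveolar), /kʼ/ (velar), /qʼ/ (uvular).
The uvular row has no plain member, so the gap is the plain uvular stop /q/.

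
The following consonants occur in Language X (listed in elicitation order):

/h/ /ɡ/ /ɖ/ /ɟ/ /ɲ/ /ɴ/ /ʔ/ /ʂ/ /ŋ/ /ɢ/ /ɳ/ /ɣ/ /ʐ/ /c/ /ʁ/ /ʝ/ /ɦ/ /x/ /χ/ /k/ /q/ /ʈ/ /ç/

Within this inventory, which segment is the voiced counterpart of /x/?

/x/ is a voiceless velar fricative.
The voiced counterpart is a voiced velar fricative — in this inventory, /ɣ/.

/ɣ/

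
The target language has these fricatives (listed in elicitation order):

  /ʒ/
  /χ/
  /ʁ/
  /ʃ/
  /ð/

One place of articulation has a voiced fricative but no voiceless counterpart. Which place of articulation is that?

dental

place of articulation  voiceless  voiced  
dental            —         ð       
postalveolar      ʃ         ʒ       
uvular            χ         ʁ       
Every place of articulation has a voiceless member except dental, where /θ/ would be expected.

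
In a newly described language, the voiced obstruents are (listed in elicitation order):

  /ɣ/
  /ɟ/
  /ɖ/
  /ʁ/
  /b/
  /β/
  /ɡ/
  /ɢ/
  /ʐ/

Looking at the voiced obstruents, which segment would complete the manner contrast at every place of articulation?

/ʝ/

place of articulation  stop      fricative
bilabial          b         β       
retroflex         ɖ         ʐ       
palatal           ɟ         —       
velar             ɡ         ɣ       
uvular            ɢ         ʁ       
The palatal row has no fricative member, so the gap is the palatal fricative /ʝ/.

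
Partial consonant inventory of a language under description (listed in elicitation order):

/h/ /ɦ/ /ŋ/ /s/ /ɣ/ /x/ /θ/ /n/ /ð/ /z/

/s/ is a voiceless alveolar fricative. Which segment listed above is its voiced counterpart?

/z/

The voiced counterpart is a voiced alveolar fricative — in this inventory, /z/.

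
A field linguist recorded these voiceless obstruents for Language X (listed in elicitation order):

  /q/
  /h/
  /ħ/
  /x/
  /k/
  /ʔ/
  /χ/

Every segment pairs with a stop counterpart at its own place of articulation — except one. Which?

Velar: /k/ ~ /x/
Uvular: /q/ ~ /χ/
Glottal: /ʔ/ ~ /h/
Pharyngeal: only /ħ/ (fricative); no stop partner.
So /ħ/ is the unpaired segment.

/ħ/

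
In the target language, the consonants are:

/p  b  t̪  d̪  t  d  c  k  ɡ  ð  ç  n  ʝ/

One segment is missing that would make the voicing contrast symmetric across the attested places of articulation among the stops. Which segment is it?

place of articulation  voiceless  voiced  
bilabial          p         b       
dental            t̪        d̪      
alveolar          t         d       
palatal           c         —       
velar             k         ɡ       
The palatal row has no voiced member, so the gap is the voiced palatal stop /ɟ/.

/ɟ/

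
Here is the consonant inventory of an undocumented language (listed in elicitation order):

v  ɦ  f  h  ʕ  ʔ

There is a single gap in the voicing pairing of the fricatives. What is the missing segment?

place of articulation  voiceless  voiced  
labiodental       f         v       
pharyngeal        —         ʕ       
glottal           h         ɦ       
The pharyngeal row has no voiceless member, so the gap is the voiceless pharyngeal fricative /ħ/.

/ħ/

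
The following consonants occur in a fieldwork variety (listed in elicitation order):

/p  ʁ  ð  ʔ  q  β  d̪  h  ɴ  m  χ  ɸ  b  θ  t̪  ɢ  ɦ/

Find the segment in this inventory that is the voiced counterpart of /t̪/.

/t̪/ is a voiceless dental stop.
The voiced counterpart is a voiced dental stop — in this inventory, /d̪/.

/d̪/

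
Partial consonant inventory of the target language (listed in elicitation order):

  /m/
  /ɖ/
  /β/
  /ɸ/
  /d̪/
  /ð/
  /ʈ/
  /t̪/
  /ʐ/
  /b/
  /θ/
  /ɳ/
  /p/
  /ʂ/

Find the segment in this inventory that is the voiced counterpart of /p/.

/p/ is a voiceless bilabial stop.
The voiced counterpart is a voiced bilabial stop — in this inventory, /b/.

/b/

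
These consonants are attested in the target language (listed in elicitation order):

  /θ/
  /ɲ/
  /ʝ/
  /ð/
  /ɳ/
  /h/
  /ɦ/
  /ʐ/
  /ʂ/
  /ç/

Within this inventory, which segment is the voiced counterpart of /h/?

/ɦ/

/h/ is a voiceless glottal fricative.
The voiced counterpart is a voiced glottal fricative — in this inventory, /ɦ/.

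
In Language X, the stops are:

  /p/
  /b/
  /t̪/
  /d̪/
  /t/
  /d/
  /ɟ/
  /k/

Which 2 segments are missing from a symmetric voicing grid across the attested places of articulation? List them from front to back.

/c/, /ɡ/

Voiceless: /p/ (bilabial), /t̪/ (dental), /t/ (alveolar), /k/ (velar).
Voiced: /b/ (bilabial), /d̪/ (dental), /d/ (alveolar), /ɟ/ (palatal).
Gaps, from front to back: palatal lacks voiceless (/c/); velar lacks voiced (/ɡ/).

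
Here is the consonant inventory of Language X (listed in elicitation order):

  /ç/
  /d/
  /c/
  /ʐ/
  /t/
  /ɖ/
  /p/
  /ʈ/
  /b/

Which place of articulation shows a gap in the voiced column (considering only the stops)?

bilabial: voiceless /p/, voiced /b/.
alveolar: voiceless /t/, voiced /d/.
retroflex: voiceless /ʈ/, voiced /ɖ/.
palatal: voiceless /c/, voiced —.
Every place of articulation has a voiced member except palatal, where /ɟ/ would be expected.

palatal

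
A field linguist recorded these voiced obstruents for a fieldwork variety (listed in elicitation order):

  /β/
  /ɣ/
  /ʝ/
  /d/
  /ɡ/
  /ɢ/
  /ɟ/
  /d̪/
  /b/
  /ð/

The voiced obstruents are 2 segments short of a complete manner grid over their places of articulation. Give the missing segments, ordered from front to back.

place of articulation  stop      fricative
bilabial          b         β       
dental            d̪        ð       
alveolar          d         —       
palatal           ɟ         ʝ       
velar             ɡ         ɣ       
uvular            ɢ         —       
Gaps, from front to back: alveolar lacks fricative (/z/); uvular lacks fricative (/ʁ/).

/z/, /ʁ/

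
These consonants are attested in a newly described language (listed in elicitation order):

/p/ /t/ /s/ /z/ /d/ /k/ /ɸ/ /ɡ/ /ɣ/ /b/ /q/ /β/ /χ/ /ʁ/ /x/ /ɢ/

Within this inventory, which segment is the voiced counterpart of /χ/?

/χ/ is a voiceless uvular fricative.
The voiced counterpart is a voiced uvular fricative — in this inventory, /ʁ/.

/ʁ/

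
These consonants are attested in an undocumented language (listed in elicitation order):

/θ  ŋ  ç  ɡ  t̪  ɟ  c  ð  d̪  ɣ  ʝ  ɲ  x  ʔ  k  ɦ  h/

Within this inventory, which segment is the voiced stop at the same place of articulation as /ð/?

/ð/ is a voiced dental fricative.
The voiced stop at the same place is a voiced dental stop — in this inventory, /d̪/.

/d̪/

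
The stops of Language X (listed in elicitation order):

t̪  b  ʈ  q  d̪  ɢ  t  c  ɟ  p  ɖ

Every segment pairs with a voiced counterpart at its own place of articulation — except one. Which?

Bilabial: /p/ ~ /b/
Dental: /t̪/ ~ /d̪/
Retroflex: /ʈ/ ~ /ɖ/
Palatal: /c/ ~ /ɟ/
Uvular: /q/ ~ /ɢ/
Alveolar: only /t/ (voiceless); no voiced partner.
So /t/ is the unpaired segment.

/t/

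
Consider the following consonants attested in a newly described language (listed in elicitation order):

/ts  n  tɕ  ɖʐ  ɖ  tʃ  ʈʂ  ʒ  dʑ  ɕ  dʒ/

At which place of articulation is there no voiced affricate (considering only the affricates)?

Voiceless: /ts/ (alveolar), /tʃ/ (postalveolar), /ʈʂ/ (retroflex), /tɕ/ (alveolo-palatal).
Voiced: /dʒ/ (postalveolar), /ɖʐ/ (retroflex), /dʑ/ (alveolo-palatal).
Every place of articulation has a voiced member except alveolar, where /dz/ would be expected.

alveolar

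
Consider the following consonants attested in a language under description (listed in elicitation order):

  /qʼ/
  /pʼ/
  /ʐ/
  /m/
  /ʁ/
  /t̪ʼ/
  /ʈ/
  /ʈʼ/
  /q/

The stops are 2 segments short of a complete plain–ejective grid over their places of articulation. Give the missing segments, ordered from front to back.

/p/, /t̪/

bilabial: plain —, ejective /pʼ/.
dental: plain —, ejective /t̪ʼ/.
retroflex: plain /ʈ/, ejective /ʈʼ/.
uvular: plain /q/, ejective /qʼ/.
Gaps, from front to back: bilabial lacks plain (/p/); dental lacks plain (/t̪/).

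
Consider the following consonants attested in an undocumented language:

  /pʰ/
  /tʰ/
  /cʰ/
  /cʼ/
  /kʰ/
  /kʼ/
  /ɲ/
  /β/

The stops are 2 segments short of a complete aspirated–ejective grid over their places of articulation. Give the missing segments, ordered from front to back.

/pʼ/, /tʼ/

place of articulation  aspirated  ejective
bilabial          pʰ        —       
alveolar          tʰ        —       
palatal           cʰ        cʼ      
velar             kʰ        kʼ      
Gaps, from front to back: bilabial lacks ejective (/pʼ/); alveolar lacks ejective (/tʼ/).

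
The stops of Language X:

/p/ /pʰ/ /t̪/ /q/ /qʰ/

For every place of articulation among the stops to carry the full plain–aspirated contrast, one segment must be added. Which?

place of articulation  plain     aspirated
bilabial          p         pʰ      
dental            t̪        —       
uvular            q         qʰ      
The dental row has no aspirated member, so the gap is the aspirated dental stop /t̪ʰ/.

/t̪ʰ/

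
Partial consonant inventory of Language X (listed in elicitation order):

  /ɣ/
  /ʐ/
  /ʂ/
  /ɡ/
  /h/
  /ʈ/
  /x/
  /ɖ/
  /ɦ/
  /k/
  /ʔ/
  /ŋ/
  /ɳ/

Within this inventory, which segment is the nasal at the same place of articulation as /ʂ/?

/ɳ/

/ʂ/ is a voiceless retroflex fricative.
The nasal at the same place is a retroflex nasal — in this inventory, /ɳ/.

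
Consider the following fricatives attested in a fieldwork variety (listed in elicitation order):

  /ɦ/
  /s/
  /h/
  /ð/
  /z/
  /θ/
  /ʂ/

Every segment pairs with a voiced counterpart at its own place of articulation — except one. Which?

/ʂ/

Dental: /θ/ ~ /ð/
Alveolar: /s/ ~ /z/
Glottal: /h/ ~ /ɦ/
Retroflex: only /ʂ/ (voiceless); no voiced partner.
So /ʂ/ is the unpaired segment.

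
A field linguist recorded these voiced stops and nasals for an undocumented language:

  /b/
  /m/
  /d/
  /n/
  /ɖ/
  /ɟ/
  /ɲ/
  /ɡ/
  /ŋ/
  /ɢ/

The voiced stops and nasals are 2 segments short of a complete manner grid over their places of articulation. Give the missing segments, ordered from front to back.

Oral stop: /b/ (bilabial), /d/ (alveolar), /ɖ/ (retroflex), /ɟ/ (palatal), /ɡ/ (velar), /ɢ/ (uvular).
Nasal: /m/ (bilabial), /n/ (alveolar), /ɲ/ (palatal), /ŋ/ (velar).
Gaps, from front to back: retroflex lacks nasal (/ɳ/); uvular lacks nasal (/ɴ/).

/ɳ/, /ɴ/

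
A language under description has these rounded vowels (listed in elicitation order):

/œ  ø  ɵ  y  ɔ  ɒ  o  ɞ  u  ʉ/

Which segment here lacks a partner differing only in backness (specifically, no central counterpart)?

High: /y/ ~ /ʉ/ ~ /u/
High-mid: /ø/ ~ /ɵ/ ~ /o/
Low-mid: /œ/ ~ /ɞ/ ~ /ɔ/
Low: only /ɒ/ (back); no central partner.
So /ɒ/ is the unpaired segment.

/ɒ/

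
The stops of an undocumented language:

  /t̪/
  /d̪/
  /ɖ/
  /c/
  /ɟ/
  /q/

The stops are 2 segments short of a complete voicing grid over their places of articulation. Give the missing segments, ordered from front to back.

dental: voiceless /t̪/, voiced /d̪/.
retroflex: voiceless —, voiced /ɖ/.
palatal: voiceless /c/, voiced /ɟ/.
uvular: voiceless /q/, voiced —.
Gaps, from front to back: retroflex lacks voiceless (/ʈ/); uvular lacks voiced (/ɢ/).

/ʈ/, /ɢ/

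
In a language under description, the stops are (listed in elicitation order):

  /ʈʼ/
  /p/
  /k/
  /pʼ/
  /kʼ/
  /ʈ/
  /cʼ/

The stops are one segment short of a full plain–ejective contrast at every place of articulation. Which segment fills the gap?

/c/

bilabial: plain /p/, ejective /pʼ/.
retroflex: plain /ʈ/, ejective /ʈʼ/.
palatal: plain —, ejective /cʼ/.
velar: plain /k/, ejective /kʼ/.
The palatal row has no plain member, so the gap is the plain palatal stop /c/.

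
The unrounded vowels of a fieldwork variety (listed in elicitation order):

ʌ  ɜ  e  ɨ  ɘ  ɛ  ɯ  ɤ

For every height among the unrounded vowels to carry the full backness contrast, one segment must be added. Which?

height            front     central   back    
high              —         ɨ         ɯ       
high-mid          e         ɘ         ɤ       
low-mid           ɛ         ɜ         ʌ       
The high row has no front member, so the gap is the high front unrounded vowel /i/.

/i/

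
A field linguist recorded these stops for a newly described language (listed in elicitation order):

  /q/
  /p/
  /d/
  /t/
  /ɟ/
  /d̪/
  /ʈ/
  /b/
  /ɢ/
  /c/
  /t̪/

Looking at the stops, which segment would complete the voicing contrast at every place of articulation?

bilabial: voiceless /p/, voiced /b/.
dental: voiceless /t̪/, voiced /d̪/.
alveolar: voiceless /t/, voiced /d/.
retroflex: voiceless /ʈ/, voiced —.
palatal: voiceless /c/, voiced /ɟ/.
uvular: voiceless /q/, voiced /ɢ/.
The retroflex row has no voiced member, so the gap is the voiced retroflex stop /ɖ/.

/ɖ/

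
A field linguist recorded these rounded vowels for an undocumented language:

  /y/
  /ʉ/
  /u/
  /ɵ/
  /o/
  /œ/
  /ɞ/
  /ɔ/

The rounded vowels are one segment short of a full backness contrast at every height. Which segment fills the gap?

/ø/

Front: /y/ (high), /œ/ (low-mid).
Central: /ʉ/ (high), /ɵ/ (high-mid), /ɞ/ (low-mid).
Back: /u/ (high), /o/ (high-mid), /ɔ/ (low-mid).
The high-mid row has no front member, so the gap is the high-mid front rounded vowel /ø/.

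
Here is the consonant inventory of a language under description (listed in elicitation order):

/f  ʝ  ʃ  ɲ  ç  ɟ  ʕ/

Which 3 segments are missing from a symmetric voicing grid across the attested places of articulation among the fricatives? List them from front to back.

/v/, /ʒ/, /ħ/

Voiceless: /f/ (labiodental), /ʃ/ (postalveolar), /ç/ (palatal).
Voiced: /ʝ/ (palatal), /ʕ/ (pharyngeal).
Gaps, from front to back: labiodental lacks voiced (/v/); postalveolar lacks voiced (/ʒ/); pharyngeal lacks voiceless (/ħ/).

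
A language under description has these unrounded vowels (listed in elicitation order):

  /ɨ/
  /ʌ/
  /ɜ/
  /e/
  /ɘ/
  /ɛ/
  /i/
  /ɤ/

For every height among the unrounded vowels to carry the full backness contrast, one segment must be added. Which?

/ɯ/

height            front     central   back    
high              i         ɨ         —       
high-mid          e         ɘ         ɤ       
low-mid           ɛ         ɜ         ʌ       
The high row has no back member, so the gap is the high back unrounded vowel /ɯ/.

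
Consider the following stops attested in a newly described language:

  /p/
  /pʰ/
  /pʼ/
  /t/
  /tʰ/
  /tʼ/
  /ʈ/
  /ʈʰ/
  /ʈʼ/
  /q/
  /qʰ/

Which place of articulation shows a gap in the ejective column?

uvular

place of articulation  plain     aspirated  ejective
bilabial          p         pʰ        pʼ      
alveolar          t         tʰ        tʼ      
retroflex         ʈ         ʈʰ        ʈʼ      
uvular            q         qʰ        —       
Every place of articulation has an ejective member except uvular, where /qʼ/ would be expected.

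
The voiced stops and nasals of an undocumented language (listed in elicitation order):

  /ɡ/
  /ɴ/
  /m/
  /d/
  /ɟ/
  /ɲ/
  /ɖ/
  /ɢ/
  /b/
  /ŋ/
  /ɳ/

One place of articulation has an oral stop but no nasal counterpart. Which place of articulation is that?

alveolar

Oral stop: /b/ (bilabial), /d/ (alveolar), /ɖ/ (retroflex), /ɟ/ (palatal), /ɡ/ (velar), /ɢ/ (uvular).
Nasal: /m/ (bilabial), /ɳ/ (retroflex), /ɲ/ (palatal), /ŋ/ (velar), /ɴ/ (uvular).
Every place of articulation has a nasal member except alveolar, where /n/ would be expected.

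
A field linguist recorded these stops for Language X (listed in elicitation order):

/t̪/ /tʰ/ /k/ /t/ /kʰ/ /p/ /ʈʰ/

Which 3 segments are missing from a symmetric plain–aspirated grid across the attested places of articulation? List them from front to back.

Plain: /p/ (bilabial), /t̪/ (dental), /t/ (alveolar), /k/ (velar).
Aspirated: /tʰ/ (alveolar), /ʈʰ/ (retroflex), /kʰ/ (velar).
Gaps, from front to back: bilabial lacks aspirated (/pʰ/); dental lacks aspirated (/t̪ʰ/); retroflex lacks plain (/ʈ/).

/pʰ/, /t̪ʰ/, /ʈ/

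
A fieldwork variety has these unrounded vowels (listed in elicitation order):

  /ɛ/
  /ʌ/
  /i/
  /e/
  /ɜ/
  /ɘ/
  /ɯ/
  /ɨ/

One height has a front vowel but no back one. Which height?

high: front /i/, central /ɨ/, back /ɯ/.
high-mid: front /e/, central /ɘ/, back —.
low-mid: front /ɛ/, central /ɜ/, back /ʌ/.
Every height has a back member except high-mid, where /ɤ/ would be expected.

high-mid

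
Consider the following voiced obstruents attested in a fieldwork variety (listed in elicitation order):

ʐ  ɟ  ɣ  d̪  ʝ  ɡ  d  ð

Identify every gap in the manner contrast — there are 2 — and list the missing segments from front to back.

/z/, /ɖ/

Stop: /d̪/ (dental), /d/ (alveolar), /ɟ/ (palatal), /ɡ/ (velar).
Fricative: /ð/ (dental), /ʐ/ (retroflex), /ʝ/ (palatal), /ɣ/ (velar).
Gaps, from front to back: alveolar lacks fricative (/z/); retroflex lacks stop (/ɖ/).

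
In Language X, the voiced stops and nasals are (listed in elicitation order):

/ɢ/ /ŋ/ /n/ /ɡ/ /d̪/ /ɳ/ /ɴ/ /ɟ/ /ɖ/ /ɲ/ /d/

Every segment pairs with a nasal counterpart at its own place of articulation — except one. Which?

/d̪/

Alveolar: /d/ ~ /n/
Retroflex: /ɖ/ ~ /ɳ/
Palatal: /ɟ/ ~ /ɲ/
Velar: /ɡ/ ~ /ŋ/
Uvular: /ɢ/ ~ /ɴ/
Dental: only /d̪/ (oral stop); no nasal partner.
So /d̪/ is the unpaired segment.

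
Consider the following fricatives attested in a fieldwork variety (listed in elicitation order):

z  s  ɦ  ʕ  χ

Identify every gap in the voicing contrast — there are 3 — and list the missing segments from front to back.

place of articulation  voiceless  voiced  
alveolar          s         z       
uvular            χ         —       
pharyngeal        —         ʕ       
glottal           —         ɦ       
Gaps, from front to back: uvular lacks voiced (/ʁ/); pharyngeal lacks voiceless (/ħ/); glottal lacks voiceless (/h/).

/ʁ/, /ħ/, /h/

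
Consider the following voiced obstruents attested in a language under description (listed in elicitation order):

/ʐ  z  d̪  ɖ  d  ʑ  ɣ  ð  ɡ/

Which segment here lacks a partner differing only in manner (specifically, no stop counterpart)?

/ʑ/

Dental: /d̪/ ~ /ð/
Alveolar: /d/ ~ /z/
Retroflex: /ɖ/ ~ /ʐ/
Velar: /ɡ/ ~ /ɣ/
Alveolo-palatal: only /ʑ/ (fricative); no stop partner.
So /ʑ/ is the unpaired segment.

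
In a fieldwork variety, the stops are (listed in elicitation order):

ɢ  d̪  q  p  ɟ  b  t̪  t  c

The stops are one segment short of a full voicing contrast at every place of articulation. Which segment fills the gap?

place of articulation  voiceless  voiced  
bilabial          p         b       
dental            t̪        d̪      
alveolar          t         —       
palatal           c         ɟ       
uvular            q         ɢ       
The alveolar row has no voiced member, so the gap is the voiced alveolar stop /d/.

/d/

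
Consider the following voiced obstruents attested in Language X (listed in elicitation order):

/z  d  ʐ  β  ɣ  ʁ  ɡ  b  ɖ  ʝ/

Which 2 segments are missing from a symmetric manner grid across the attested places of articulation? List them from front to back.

/ɟ/, /ɢ/

Stop: /b/ (bilabial), /d/ (alveolar), /ɖ/ (retroflex), /ɡ/ (velar).
Fricative: /β/ (bilabial), /z/ (alveolar), /ʐ/ (retroflex), /ʝ/ (palatal), /ɣ/ (velar), /ʁ/ (uvular).
Gaps, from front to back: palatal lacks stop (/ɟ/); uvular lacks stop (/ɢ/).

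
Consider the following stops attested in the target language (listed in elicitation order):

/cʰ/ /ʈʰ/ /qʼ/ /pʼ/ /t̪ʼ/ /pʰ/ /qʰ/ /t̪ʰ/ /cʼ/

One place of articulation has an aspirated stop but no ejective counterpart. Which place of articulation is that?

retroflex

place of articulation  aspirated  ejective
bilabial          pʰ        pʼ      
dental            t̪ʰ       t̪ʼ     
retroflex         ʈʰ        —       
palatal           cʰ        cʼ      
uvular            qʰ        qʼ      
Every place of articulation has an ejective member except retroflex, where /ʈʼ/ would be expected.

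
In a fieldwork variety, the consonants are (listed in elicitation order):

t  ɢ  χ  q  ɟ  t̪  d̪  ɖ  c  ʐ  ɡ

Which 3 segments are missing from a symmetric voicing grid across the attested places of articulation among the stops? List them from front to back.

/d/, /ʈ/, /k/

place of articulation  voiceless  voiced  
dental            t̪        d̪      
alveolar          t         —       
retroflex         —         ɖ       
palatal           c         ɟ       
velar             —         ɡ       
uvular            q         ɢ       
Gaps, from front to back: alveolar lacks voiced (/d/); retroflex lacks voiceless (/ʈ/); velar lacks voiceless (/k/).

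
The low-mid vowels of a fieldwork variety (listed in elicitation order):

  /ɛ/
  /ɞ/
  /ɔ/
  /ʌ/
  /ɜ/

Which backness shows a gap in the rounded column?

Unrounded: /ɛ/ (front), /ɜ/ (central), /ʌ/ (back).
Rounded: /ɞ/ (central), /ɔ/ (back).
Every backness has a rounded member except front, where /œ/ would be expected.

front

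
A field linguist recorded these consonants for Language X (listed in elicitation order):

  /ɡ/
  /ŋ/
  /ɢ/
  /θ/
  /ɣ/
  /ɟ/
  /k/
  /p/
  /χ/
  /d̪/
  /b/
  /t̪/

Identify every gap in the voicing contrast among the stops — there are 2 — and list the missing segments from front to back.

place of articulation  voiceless  voiced  
bilabial          p         b       
dental            t̪        d̪      
palatal           —         ɟ       
velar             k         ɡ       
uvular            —         ɢ       
Gaps, from front to back: palatal lacks voiceless (/c/); uvular lacks voiceless (/q/).

/c/, /q/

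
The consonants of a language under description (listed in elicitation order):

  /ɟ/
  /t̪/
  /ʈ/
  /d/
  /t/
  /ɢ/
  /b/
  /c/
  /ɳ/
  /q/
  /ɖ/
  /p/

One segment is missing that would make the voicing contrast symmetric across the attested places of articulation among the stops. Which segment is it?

/d̪/

Voiceless: /p/ (bilabial), /t̪/ (dental), /t/ (alveolar), /ʈ/ (retroflex), /c/ (palatal), /q/ (uvular).
Voiced: /b/ (bilabial), /d/ (alveolar), /ɖ/ (retroflex), /ɟ/ (palatal), /ɢ/ (uvular).
The dental row has no voiced member, so the gap is the voiced dental stop /d̪/.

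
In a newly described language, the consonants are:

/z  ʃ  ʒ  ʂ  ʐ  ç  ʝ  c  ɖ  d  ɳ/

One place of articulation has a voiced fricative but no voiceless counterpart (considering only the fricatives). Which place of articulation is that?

alveolar: voiceless —, voiced /z/.
postalveolar: voiceless /ʃ/, voiced /ʒ/.
retroflex: voiceless /ʂ/, voiced /ʐ/.
palatal: voiceless /ç/, voiced /ʝ/.
Every place of articulation has a voiceless member except alveolar, where /s/ would be expected.

alveolar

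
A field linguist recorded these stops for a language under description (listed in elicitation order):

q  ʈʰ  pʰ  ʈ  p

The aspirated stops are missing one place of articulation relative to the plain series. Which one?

uvular

Plain: /p/ (bilabial), /ʈ/ (retroflex), /q/ (uvular).
Aspirated: /pʰ/ (bilabial), /ʈʰ/ (retroflex).
Every place of articulation has an aspirated member except uvular, where /qʰ/ would be expected.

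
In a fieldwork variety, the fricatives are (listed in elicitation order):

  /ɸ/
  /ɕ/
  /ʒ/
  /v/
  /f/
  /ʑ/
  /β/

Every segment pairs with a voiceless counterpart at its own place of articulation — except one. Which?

Bilabial: /ɸ/ ~ /β/
Labiodental: /f/ ~ /v/
Alveolo-palatal: /ɕ/ ~ /ʑ/
Postalveolar: only /ʒ/ (voiced); no voiceless partner.
So /ʒ/ is the unpaired segment.

/ʒ/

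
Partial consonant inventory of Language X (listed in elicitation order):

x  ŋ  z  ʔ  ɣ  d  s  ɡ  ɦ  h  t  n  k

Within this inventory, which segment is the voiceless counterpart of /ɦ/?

/h/

/ɦ/ is a voiced glottal fricative.
The voiceless counterpart is a voiceless glottal fricative — in this inventory, /h/.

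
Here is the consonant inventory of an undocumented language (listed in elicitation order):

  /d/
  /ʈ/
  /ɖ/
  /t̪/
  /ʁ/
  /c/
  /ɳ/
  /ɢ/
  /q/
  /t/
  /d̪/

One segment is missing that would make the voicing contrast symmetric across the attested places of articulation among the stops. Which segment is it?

dental: voiceless /t̪/, voiced /d̪/.
alveolar: voiceless /t/, voiced /d/.
retroflex: voiceless /ʈ/, voiced /ɖ/.
palatal: voiceless /c/, voiced —.
uvular: voiceless /q/, voiced /ɢ/.
The palatal row has no voiced member, so the gap is the voiced palatal stop /ɟ/.

/ɟ/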